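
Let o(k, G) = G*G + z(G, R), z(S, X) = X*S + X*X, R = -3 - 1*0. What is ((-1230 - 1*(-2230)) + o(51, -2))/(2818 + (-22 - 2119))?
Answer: 1019/677 ≈ 1.5052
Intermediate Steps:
R = -3 (R = -3 + 0 = -3)
z(S, X) = X**2 + S*X (z(S, X) = S*X + X**2 = X**2 + S*X)
o(k, G) = 9 + G**2 - 3*G (o(k, G) = G*G - 3*(G - 3) = G**2 - 3*(-3 + G) = G**2 + (9 - 3*G) = 9 + G**2 - 3*G)
((-1230 - 1*(-2230)) + o(51, -2))/(2818 + (-22 - 2119)) = ((-1230 - 1*(-2230)) + (9 + (-2)**2 - 3*(-2)))/(2818 + (-22 - 2119)) = ((-1230 + 2230) + (9 + 4 + 6))/(2818 - 2141) = (1000 + 19)/677 = 1019*(1/677) = 1019/677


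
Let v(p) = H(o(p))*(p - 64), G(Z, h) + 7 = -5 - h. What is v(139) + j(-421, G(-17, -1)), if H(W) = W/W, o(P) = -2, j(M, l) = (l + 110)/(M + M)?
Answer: 63051/842 ≈ 74.882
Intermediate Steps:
G(Z, h) = -12 - h (G(Z, h) = -7 + (-5 - h) = -12 - h)
j(M, l) = (110 + l)/(2*M) (j(M, l) = (110 + l)/((2*M)) = (110 + l)*(1/(2*M)) = (110 + l)/(2*M))
H(W) = 1
v(p) = -64 + p (v(p) = 1*(p - 64) = 1*(-64 + p) = -64 + p)
v(139) + j(-421, G(-17, -1)) = (-64 + 139) + (½)*(110 + (-12 - 1*(-1)))/(-421) = 75 + (½)*(-1/421)*(110 + (-12 + 1)) = 75 + (½)*(-1/421)*(110 - 11) = 75 + (½)*(-1/421)*99 = 75 - 99/842 = 63051/842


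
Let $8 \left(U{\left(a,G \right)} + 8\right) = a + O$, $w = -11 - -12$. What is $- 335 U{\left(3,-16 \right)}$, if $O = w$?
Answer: $\frac{5025}{2} \approx 2512.5$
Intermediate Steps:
$w = 1$ ($w = -11 + 12 = 1$)
$O = 1$
$U{\left(a,G \right)} = - \frac{63}{8} + \frac{a}{8}$ ($U{\left(a,G \right)} = -8 + \frac{a + 1}{8} = -8 + \frac{1 + a}{8} = -8 + \left(\frac{1}{8} + \frac{a}{8}\right) = - \frac{63}{8} + \frac{a}{8}$)
$- 335 U{\left(3,-16 \right)} = - 335 \left(- \frac{63}{8} + \frac{1}{8} \cdot 3\right) = - 335 \left(- \frac{63}{8} + \frac{3}{8}\right) = \left(-335\right) \left(- \frac{15}{2}\right) = \frac{5025}{2}$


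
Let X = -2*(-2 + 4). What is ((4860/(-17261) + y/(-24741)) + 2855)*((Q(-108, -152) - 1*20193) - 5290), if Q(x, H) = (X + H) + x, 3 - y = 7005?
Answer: -3487977372939711/47450489 ≈ -7.3508e+7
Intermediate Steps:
y = -7002 (y = 3 - 1*7005 = 3 - 7005 = -7002)
X = -4 (X = -2*2 = -4)
Q(x, H) = -4 + H + x (Q(x, H) = (-4 + H) + x = -4 + H + x)
((4860/(-17261) + y/(-24741)) + 2855)*((Q(-108, -152) - 1*20193) - 5290) = ((4860/(-17261) - 7002/(-24741)) + 2855)*(((-4 - 152 - 108) - 1*20193) - 5290) = ((4860*(-1/17261) - 7002*(-1/24741)) + 2855)*((-264 - 20193) - 5290) = ((-4860/17261 + 778/2749) + 2855)*(-20457 - 5290) = (68918/47450489 + 2855)*(-25747) = (135471215013/47450489)*(-25747) = -3487977372939711/47450489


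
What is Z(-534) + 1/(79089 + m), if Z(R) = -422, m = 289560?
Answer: -155569877/368649 ≈ -422.00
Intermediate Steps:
Z(-534) + 1/(79089 + m) = -422 + 1/(79089 + 289560) = -422 + 1/368649 = -155569877/368649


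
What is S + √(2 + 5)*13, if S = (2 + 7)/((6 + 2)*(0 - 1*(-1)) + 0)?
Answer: 9/8 + 13*√7 ≈ 35.520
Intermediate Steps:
S = 9/8 (S = 9/(8*(0 + 1) + 0) = 9/(8*1 + 0) = 9/(8 + 0) = 9/8 ≈ 1.1250)
S + √(2 + 5)*13 = 9/8 + √(2 + 5)*13 = 9/8 + √7*13 = 9/8 + 13*√7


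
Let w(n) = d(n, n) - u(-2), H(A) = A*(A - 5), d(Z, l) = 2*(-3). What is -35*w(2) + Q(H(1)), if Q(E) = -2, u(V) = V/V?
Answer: 243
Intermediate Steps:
u(V) = 1
d(Z, l) = -6
H(A) = A*(-5 + A)
w(n) = -7 (w(n) = -6 - 1*1 = -6 - 1 = -7)
-35*w(2) + Q(H(1)) = -35*(-7) - 2 = 245 - 2 = 243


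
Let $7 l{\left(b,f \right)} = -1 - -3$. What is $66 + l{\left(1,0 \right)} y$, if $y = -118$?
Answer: $\frac{226}{7} \approx 32.286$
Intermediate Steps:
$l{\left(b,f \right)} = \frac{2}{7}$ ($l{\left(b,f \right)} = \frac{-1 - -3}{7} = \frac{-1 + 3}{7} = \frac{1}{7} \cdot 2 = \frac{2}{7}$)
$66 + l{\left(1,0 \right)} y = 66 + \frac{2}{7} \left(-118\right) = 66 - \frac{236}{7} = \frac{226}{7}$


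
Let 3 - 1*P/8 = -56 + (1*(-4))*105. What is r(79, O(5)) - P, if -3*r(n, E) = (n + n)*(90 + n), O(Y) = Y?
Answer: -38198/3 ≈ -12733.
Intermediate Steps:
r(n, E) = -2*n*(90 + n)/3 (r(n, E) = -(n + n)*(90 + n)/3 = -2*n*(90 + n)/3)
P = 3832 (P = 24 - 8*(-56 + (1*(-4))*105) = 24 - 8*(-56 - 4*105) = 24 - 8*(-56 - 420) = 24 - 8*(-476) = 24 + 3808 = 3832)
r(79, O(5)) - P = -⅔*79*(90 + 79) - 1*3832 = -⅔*79*169 - 3832 = -26702/3 - 3832 = -38198/3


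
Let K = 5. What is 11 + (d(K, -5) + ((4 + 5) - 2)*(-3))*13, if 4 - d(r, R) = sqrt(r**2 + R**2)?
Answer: -210 - 65*sqrt(2) ≈ -301.92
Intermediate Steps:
d(r, R) = 4 - sqrt(R**2 + r**2) (d(r, R) = 4 - sqrt(r**2 + R**2) = 4 - sqrt(R**2 + r**2))
11 + (d(K, -5) + ((4 + 5) - 2)*(-3))*13 = 11 + ((4 - sqrt((-5)**2 + 5**2)) + ((4 + 5) - 2)*(-3))*13 = 11 + ((4 - sqrt(25 + 25)) + (9 - 2)*(-3))*13 = 11 + ((4 - sqrt(50)) + 7*(-3))*13 = 11 + ((4 - 5*sqrt(2)) - 21)*13 = 11 + (-17 - 5*sqrt(2))*13 = 11 + (-221 - 65*sqrt(2)) = -210 - 65*sqrt(2)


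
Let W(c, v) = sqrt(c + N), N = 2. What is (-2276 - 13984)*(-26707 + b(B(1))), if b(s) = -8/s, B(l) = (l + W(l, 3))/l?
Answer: 434190780 + 65040*sqrt(3) ≈ 4.3430e+8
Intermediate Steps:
W(c, v) = sqrt(2 + c) (W(c, v) = sqrt(c + 2) = sqrt(2 + c))
B(l) = (l + sqrt(2 + l))/l
(-2276 - 13984)*(-26707 + b(B(1))) = (-2276 - 13984)*(-26707 - 8/(1 + sqrt(2 + 1))) = -16260*(-26707 - 8/(1 + sqrt(3))) = 434255820 + 130080/(1 + sqrt(3))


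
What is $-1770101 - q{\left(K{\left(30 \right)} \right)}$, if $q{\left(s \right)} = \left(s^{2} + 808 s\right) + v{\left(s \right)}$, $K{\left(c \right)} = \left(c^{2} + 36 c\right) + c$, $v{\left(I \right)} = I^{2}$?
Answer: $-11474381$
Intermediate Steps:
$K{\left(c \right)} = c^{2} + 37 c$
$q{\left(s \right)} = 2 s^{2} + 808 s$ ($q{\left(s \right)} = \left(s^{2} + 808 s\right) + s^{2} = 2 s^{2} + 808 s$)
$-1770101 - q{\left(K{\left(30 \right)} \right)} = -1770101 - 2 \cdot 30 \left(37 + 30\right) \left(404 + 30 \left(37 + 30\right)\right) = -1770101 - 2 \cdot 30 \cdot 67 \left(404 + 30 \cdot 67\right) = -1770101 - 2 \cdot 2010 \left(404 + 2010\right) = -1770101 - 2 \cdot 2010 \cdot 2414 = -1770101 - 9704280 = -11474381$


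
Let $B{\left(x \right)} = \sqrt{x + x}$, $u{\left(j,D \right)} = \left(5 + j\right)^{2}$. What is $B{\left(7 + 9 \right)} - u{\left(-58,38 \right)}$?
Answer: $-2809 + 4 \sqrt{2} \approx -2803.3$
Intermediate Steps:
$B{\left(x \right)} = \sqrt{2} \sqrt{x}$ ($B{\left(x \right)} = \sqrt{2 x} = \sqrt{2} \sqrt{x}$)
$B{\left(7 + 9 \right)} - u{\left(-58,38 \right)} = \sqrt{2} \sqrt{7 + 9} - \left(5 - 58\right)^{2} = \sqrt{2} \sqrt{16} - \left(-53\right)^{2} = \sqrt{2} \cdot 4 - 2809 = 4 \sqrt{2} - 2809 = -2809 + 4 \sqrt{2}$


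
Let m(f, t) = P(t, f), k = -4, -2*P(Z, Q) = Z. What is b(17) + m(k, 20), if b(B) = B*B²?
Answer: 4903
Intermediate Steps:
P(Z, Q) = -Z/2
b(B) = B³
m(f, t) = -t/2
b(17) + m(k, 20) = 17³ - ½*20 = 4913 - 10 = 4903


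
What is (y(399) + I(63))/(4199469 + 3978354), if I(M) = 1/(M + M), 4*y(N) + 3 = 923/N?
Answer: -28/1398407733 ≈ -2.0023e-8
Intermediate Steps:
y(N) = -3/4 + 923/(4*N) (y(N) = -3/4 + (923/N)/4 = -3/4 + 923/(4*N))
I(M) = 1/(2*M)
(y(399) + I(63))/(4199469 + 3978354) = ((1/4)*(923 - 3*399)/399 + (1/2)/63)/(4199469 + 3978354) = ((1/4)*(1/399)*(923 - 1197) + (1/2)*(1/63))/8177823 = ((1/4)*(1/399)*(-274) + 1/126)*(1/8177823) = (-137/798 + 1/126)*(1/8177823) = -28/171*1/8177823 = -28/1398407733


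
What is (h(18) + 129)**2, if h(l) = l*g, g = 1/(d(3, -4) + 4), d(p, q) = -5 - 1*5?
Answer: 15876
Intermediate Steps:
d(p, q) = -10 (d(p, q) = -5 - 5 = -10)
g = -1/6 (g = 1/(-10 + 4) = 1/(-6) = -1/6 ≈ -0.16667)
h(l) = -l/6 (h(l) = l*(-1/6) = -l/6)
(h(18) + 129)**2 = (-1/6*18 + 129)**2 = (-3 + 129)**2 = 126**2 = 15876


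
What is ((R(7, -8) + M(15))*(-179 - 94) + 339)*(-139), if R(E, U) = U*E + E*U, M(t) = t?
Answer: -3727980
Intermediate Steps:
R(E, U) = 2*E*U (R(E, U) = E*U + E*U = 2*E*U)
((R(7, -8) + M(15))*(-179 - 94) + 339)*(-139) = ((2*7*(-8) + 15)*(-179 - 94) + 339)*(-139) = ((-112 + 15)*(-273) + 339)*(-139) = (-97*(-273) + 339)*(-139) = (26481 + 339)*(-139) = 26820*(-139) = -3727980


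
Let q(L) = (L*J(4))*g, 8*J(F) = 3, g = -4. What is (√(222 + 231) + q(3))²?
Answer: 1893/4 - 9*√453 ≈ 281.70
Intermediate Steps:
J(F) = 3/8 (J(F) = (⅛)*3 = 3/8)
q(L) = -3*L/2 (q(L) = (L*(3/8))*(-4) = (3*L/8)*(-4) = -3*L/2)
(√(222 + 231) + q(3))² = (√(222 + 231) - 3/2*3)² = (√453 - 9/2)² = (-9/2 + √453)²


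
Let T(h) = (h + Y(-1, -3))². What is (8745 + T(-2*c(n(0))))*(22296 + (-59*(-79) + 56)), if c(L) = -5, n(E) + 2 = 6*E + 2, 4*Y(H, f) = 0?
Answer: 238929985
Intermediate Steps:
Y(H, f) = 0 (Y(H, f) = (¼)*0 = 0)
n(E) = 6*E (n(E) = -2 + (6*E + 2) = -2 + (2 + 6*E) = 6*E)
T(h) = h² (T(h) = (h + 0)² = h²)
(8745 + T(-2*c(n(0))))*(22296 + (-59*(-79) + 56)) = (8745 + (-2*(-5))²)*(22296 + (-59*(-79) + 56)) = (8745 + 10²)*(22296 + (4661 + 56)) = (8745 + 100)*(22296 + 4717) = 8845*27013 = 238929985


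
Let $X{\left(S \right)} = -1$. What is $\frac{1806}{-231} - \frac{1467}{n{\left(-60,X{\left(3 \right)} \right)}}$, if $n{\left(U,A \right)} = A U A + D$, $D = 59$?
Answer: $\frac{16051}{11} \approx 1459.2$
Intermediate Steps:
$n{\left(U,A \right)} = 59 + U A^{2}$ ($n{\left(U,A \right)} = A U A + 59 = U A^{2} + 59 = 59 + U A^{2}$)
$\frac{1806}{-231} - \frac{1467}{n{\left(-60,X{\left(3 \right)} \right)}} = \frac{1806}{-231} - \frac{1467}{59 - 60 \left(-1\right)^{2}} = 1806 \left(- \frac{1}{231}\right) - \frac{1467}{59 - 60} = - \frac{86}{11} - \frac{1467}{59 - 60} = - \frac{86}{11} - \frac{1467}{-1} = - \frac{86}{11} - -1467 = - \frac{86}{11} + 1467 = \frac{16051}{11}$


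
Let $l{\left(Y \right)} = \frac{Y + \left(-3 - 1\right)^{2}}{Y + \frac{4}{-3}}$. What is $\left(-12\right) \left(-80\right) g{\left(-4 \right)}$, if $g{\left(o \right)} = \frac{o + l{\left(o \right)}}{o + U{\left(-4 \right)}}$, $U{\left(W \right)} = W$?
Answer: $750$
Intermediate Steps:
$l{\left(Y \right)} = \frac{16 + Y}{- \frac{4}{3} + Y}$ ($l{\left(Y \right)} = \frac{Y + \left(-3 - 1\right)^{2}}{Y + 4 \left(- \frac{1}{3}\right)} = \frac{Y + \left(-4\right)^{2}}{Y - \frac{4}{3}} = \frac{Y + 16}{- \frac{4}{3} + Y} = \frac{16 + Y}{- \frac{4}{3} + Y}$)
$g{\left(o \right)} = \frac{o + \frac{3 \left(16 + o\right)}{-4 + 3 o}}{-4 + o}$ ($g{\left(o \right)} = \frac{o + \frac{3 \left(16 + o\right)}{-4 + 3 o}}{o - 4} = \frac{o + \frac{3 \left(16 + o\right)}{-4 + 3 o}}{-4 + o}$)
$\left(-12\right) \left(-80\right) g{\left(-4 \right)} = \left(-12\right) \left(-80\right) \frac{48 - -4 + 3 \left(-4\right)^{2}}{16 - -64 + 3 \left(-4\right)^{2}} = 960 \frac{48 + 4 + 3 \cdot 16}{16 + 64 + 3 \cdot 16} = 960 \frac{48 + 4 + 48}{16 + 64 + 48} = 960 \cdot \frac{1}{128} \cdot 100 = 960 \cdot \frac{25}{32} = 750$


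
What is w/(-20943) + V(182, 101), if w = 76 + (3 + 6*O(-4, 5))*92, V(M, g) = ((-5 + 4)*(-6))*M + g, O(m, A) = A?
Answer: 24981887/20943 ≈ 1192.9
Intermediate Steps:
V(M, g) = g + 6*M (V(M, g) = (-1*(-6))*M + g = 6*M + g = g + 6*M)
w = 3112 (w = 76 + (3 + 6*5)*92 = 76 + (3 + 30)*92 = 76 + 33*92 = 76 + 3036 = 3112)
w/(-20943) + V(182, 101) = 3112/(-20943) + (101 + 6*182) = 3112*(-1/20943) + (101 + 1092) = -3112/20943 + 1193 = 24981887/20943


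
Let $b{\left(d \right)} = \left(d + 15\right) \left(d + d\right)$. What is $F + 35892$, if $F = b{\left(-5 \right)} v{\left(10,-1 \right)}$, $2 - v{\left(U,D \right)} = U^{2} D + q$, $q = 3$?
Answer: $25992$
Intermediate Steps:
$v{\left(U,D \right)} = -1 - D U^{2}$ ($v{\left(U,D \right)} = 2 - \left(U^{2} D + 3\right) = 2 - \left(D U^{2} + 3\right) = 2 - \left(3 + D U^{2}\right) = -1 - D U^{2}$)
$b{\left(d \right)} = 2 d \left(15 + d\right)$ ($b{\left(d \right)} = \left(15 + d\right) 2 d = 2 d \left(15 + d\right)$)
$F = -9900$ ($F = 2 \left(-5\right) \left(15 - 5\right) \left(-1 - - 10^{2}\right) = 2 \left(-5\right) 10 \left(-1 - \left(-1\right) 100\right) = - 100 \left(-1 + 100\right) = \left(-100\right) 99 = -9900$)
$F + 35892 = -9900 + 35892 = 25992$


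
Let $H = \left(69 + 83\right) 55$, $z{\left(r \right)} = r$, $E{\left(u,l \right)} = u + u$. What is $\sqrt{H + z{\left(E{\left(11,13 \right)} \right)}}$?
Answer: $\sqrt{8382} \approx 91.553$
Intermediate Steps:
$E{\left(u,l \right)} = 2 u$
$H = 8360$ ($H = 152 \cdot 55 = 8360$)
$\sqrt{H + z{\left(E{\left(11,13 \right)} \right)}} = \sqrt{8360 + 2 \cdot 11} = \sqrt{8360 + 22} = \sqrt{8382}$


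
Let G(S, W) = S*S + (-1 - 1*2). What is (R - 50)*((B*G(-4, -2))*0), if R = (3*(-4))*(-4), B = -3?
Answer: 0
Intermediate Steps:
G(S, W) = -3 + S² (G(S, W) = S² + (-1 - 2) = S² - 3 = -3 + S²)
R = 48 (R = -12*(-4) = 48)
(R - 50)*((B*G(-4, -2))*0) = (48 - 50)*(-3*(-3 + (-4)²)*0) = -2*(-3*(-3 + 16))*0 = -2*(-3*13)*0 = -(-78)*0 = -2*0 = 0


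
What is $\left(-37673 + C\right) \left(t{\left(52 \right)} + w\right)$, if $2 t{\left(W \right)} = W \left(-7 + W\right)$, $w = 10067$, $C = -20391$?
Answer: $-652465168$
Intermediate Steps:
$t{\left(W \right)} = \frac{W \left(-7 + W\right)}{2}$
$\left(-37673 + C\right) \left(t{\left(52 \right)} + w\right) = \left(-37673 - 20391\right) \left(\frac{1}{2} \cdot 52 \left(-7 + 52\right) + 10067\right) = - 58064 \left(\frac{1}{2} \cdot 52 \cdot 45 + 10067\right) = - 58064 \left(1170 + 10067\right) = \left(-58064\right) 11237 = -652465168$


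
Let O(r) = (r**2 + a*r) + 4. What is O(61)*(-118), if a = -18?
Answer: -309986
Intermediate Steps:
O(r) = 4 + r**2 - 18*r (O(r) = (r**2 - 18*r) + 4 = 4 + r**2 - 18*r)
O(61)*(-118) = (4 + 61**2 - 18*61)*(-118) = (4 + 3721 - 1098)*(-118) = 2627*(-118) = -309986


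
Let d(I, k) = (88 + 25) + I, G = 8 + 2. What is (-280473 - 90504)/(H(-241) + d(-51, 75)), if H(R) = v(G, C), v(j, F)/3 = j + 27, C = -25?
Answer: -370977/173 ≈ -2144.4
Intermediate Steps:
G = 10
d(I, k) = 113 + I
v(j, F) = 81 + 3*j (v(j, F) = 3*(j + 27) = 3*(27 + j) = 81 + 3*j)
H(R) = 111 (H(R) = 81 + 3*10 = 81 + 30 = 111)
(-280473 - 90504)/(H(-241) + d(-51, 75)) = (-280473 - 90504)/(111 + (113 - 51)) = -370977/(111 + 62) = -370977/173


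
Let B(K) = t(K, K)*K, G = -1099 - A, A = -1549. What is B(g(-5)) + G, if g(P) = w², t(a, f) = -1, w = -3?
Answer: 441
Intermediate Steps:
g(P) = 9 (g(P) = (-3)² = 9)
G = 450 (G = -1099 - 1*(-1549) = -1099 + 1549 = 450)
B(K) = -K
B(g(-5)) + G = -1*9 + 450 = -9 + 450 = 441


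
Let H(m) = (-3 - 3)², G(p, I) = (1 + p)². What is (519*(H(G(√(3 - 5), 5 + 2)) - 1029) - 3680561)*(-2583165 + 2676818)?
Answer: -392961244984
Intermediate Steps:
H(m) = 36 (H(m) = (-6)² = 36)
(519*(H(G(√(3 - 5), 5 + 2)) - 1029) - 3680561)*(-2583165 + 2676818) = (519*(36 - 1029) - 3680561)*(-2583165 + 2676818) = (519*(-993) - 3680561)*93653 = (-515367 - 3680561)*93653 = -4195928*93653 = -392961244984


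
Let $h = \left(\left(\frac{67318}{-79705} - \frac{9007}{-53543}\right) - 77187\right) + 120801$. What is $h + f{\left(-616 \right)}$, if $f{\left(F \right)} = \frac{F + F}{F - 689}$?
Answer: $\frac{48579983080873547}{1113855296715} \approx 43614.0$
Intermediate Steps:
$f{\left(F \right)} = \frac{2 F}{-689 + F}$
$h = \frac{186126174456671}{4267644815}$ ($h = \left(\left(67318 \left(- \frac{1}{79705}\right) - - \frac{9007}{53543}\right) - 77187\right) + 120801 = \left(\left(- \frac{67318}{79705} + \frac{9007}{53543}\right) - 77187\right) + 120801 = \left(- \frac{2886504739}{4267644815} - 77187\right) + 120801 = - \frac{329409586840144}{4267644815} + 120801 = \frac{186126174456671}{4267644815} \approx 43613.0$)
$h + f{\left(-616 \right)} = \frac{186126174456671}{4267644815} + 2 \left(-616\right) \frac{1}{-689 - 616} = \frac{186126174456671}{4267644815} + 2 \left(-616\right) \frac{1}{-1305} = \frac{186126174456671}{4267644815} + 2 \left(-616\right) \left(- \frac{1}{1305}\right) = \frac{186126174456671}{4267644815} + \frac{1232}{1305} = \frac{48579983080873547}{1113855296715}$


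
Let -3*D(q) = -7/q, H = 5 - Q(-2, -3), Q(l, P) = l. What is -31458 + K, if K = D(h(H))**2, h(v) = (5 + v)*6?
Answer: -1467704399/46656 ≈ -31458.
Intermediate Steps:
H = 7 (H = 5 - 1*(-2) = 5 + 2 = 7)
h(v) = 30 + 6*v
D(q) = 7/(3*q) (D(q) = -(-7)/(3*q) = 7/(3*q))
K = 49/46656 (K = (7/(3*(30 + 6*7)))**2 = (7/(3*(30 + 42)))**2 = ((7/3)/72)**2 = ((7/3)*(1/72))**2 = (7/216)**2 = 49/46656 ≈ 0.0010502)
-31458 + K = -31458 + 49/46656 = -1467704399/46656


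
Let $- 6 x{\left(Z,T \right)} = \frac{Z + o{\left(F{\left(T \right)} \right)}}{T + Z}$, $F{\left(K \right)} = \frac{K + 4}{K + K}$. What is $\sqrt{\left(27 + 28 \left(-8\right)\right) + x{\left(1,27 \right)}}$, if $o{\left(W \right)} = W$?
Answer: $\frac{i \sqrt{12510883}}{252} \approx 14.036 i$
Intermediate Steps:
$F{\left(K \right)} = \frac{4 + K}{2 K}$
$x{\left(Z,T \right)} = - \frac{Z + \frac{4 + T}{2 T}}{6 \left(T + Z\right)}$ ($x{\left(Z,T \right)} = - \frac{\left(Z + \frac{4 + T}{2 T}\right) \frac{1}{T + Z}}{6} = - \frac{\frac{1}{T + Z} \left(Z + \frac{4 + T}{2 T}\right)}{6} = - \frac{Z + \frac{4 + T}{2 T}}{6 \left(T + Z\right)}$)
$\sqrt{\left(27 + 28 \left(-8\right)\right) + x{\left(1,27 \right)}} = \sqrt{\left(27 + 28 \left(-8\right)\right) + \frac{-4 - 27 - 54 \cdot 1}{12 \cdot 27 \left(27 + 1\right)}} = \sqrt{\left(27 - 224\right) + \frac{1}{12} \cdot \frac{1}{27} \cdot \frac{1}{28} \left(-4 - 27 - 54\right)} = \sqrt{-197 + \frac{1}{12} \cdot \frac{1}{27} \cdot \frac{1}{28} \left(-85\right)} = \sqrt{-197 - \frac{85}{9072}} = \sqrt{- \frac{1787269}{9072}} = \frac{i \sqrt{12510883}}{252}$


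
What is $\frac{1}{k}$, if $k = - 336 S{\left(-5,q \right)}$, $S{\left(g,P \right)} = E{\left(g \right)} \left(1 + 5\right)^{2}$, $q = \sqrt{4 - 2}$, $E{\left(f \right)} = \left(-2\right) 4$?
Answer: $\frac{1}{96768} \approx 1.0334 \cdot 10^{-5}$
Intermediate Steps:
$E{\left(f \right)} = -8$
$q = \sqrt{2} \approx 1.4142$
$S{\left(g,P \right)} = -288$ ($S{\left(g,P \right)} = - 8 \left(1 + 5\right)^{2} = - 8 \cdot 6^{2} = \left(-8\right) 36 = -288$)
$k = 96768$ ($k = \left(-336\right) \left(-288\right) = 96768$)
$\frac{1}{k} = \frac{1}{96768}$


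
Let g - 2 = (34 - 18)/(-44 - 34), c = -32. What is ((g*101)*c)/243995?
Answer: -45248/1903161 ≈ -0.023775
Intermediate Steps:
g = 70/39 (g = 2 + (34 - 18)/(-44 - 34) = 2 + 16/(-78) = 2 + 16*(-1/78) = 2 - 8/39 = 70/39 ≈ 1.7949)
((g*101)*c)/243995 = (((70/39)*101)*(-32))/243995 = ((7070/39)*(-32))*(1/243995) = -226240/39*1/243995 = -45248/1903161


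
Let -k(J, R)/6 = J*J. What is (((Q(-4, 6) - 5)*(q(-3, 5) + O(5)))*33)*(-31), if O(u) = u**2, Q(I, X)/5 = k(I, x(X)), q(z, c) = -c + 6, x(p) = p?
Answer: 12900030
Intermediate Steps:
k(J, R) = -6*J**2 (k(J, R) = -6*J*J = -6*J**2)
q(z, c) = 6 - c
Q(I, X) = -30*I**2 (Q(I, X) = 5*(-6*I**2) = -30*I**2)
(((Q(-4, 6) - 5)*(q(-3, 5) + O(5)))*33)*(-31) = (((-30*(-4)**2 - 5)*((6 - 1*5) + 5**2))*33)*(-31) = (((-30*16 - 5)*((6 - 5) + 25))*33)*(-31) = (((-480 - 5)*(1 + 25))*33)*(-31) = (-485*26*33)*(-31) = -12610*33*(-31) = -416130*(-31) = 12900030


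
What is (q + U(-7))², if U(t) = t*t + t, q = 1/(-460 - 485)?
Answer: 1575216721/893025 ≈ 1763.9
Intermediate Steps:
q = -1/945 (q = 1/(-945) = -1/945 ≈ -0.0010582)
U(t) = t + t² (U(t) = t² + t = t + t²)
(q + U(-7))² = (-1/945 - 7*(1 - 7))² = (-1/945 - 7*(-6))² = (-1/945 + 42)² = (39689/945)² = 1575216721/893025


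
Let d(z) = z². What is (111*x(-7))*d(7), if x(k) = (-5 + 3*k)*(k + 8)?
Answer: -141414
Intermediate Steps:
x(k) = (-5 + 3*k)*(8 + k)
(111*x(-7))*d(7) = (111*(-40 + 3*(-7)² + 19*(-7)))*7² = (111*(-40 + 3*49 - 133))*49 = (111*(-40 + 147 - 133))*49 = (111*(-26))*49 = -2886*49 = -141414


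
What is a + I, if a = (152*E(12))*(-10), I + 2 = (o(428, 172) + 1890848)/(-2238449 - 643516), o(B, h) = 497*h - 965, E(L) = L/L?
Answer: -4388326097/2881965 ≈ -1522.7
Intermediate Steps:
E(L) = 1
o(B, h) = -965 + 497*h
I = -7739297/2881965 (I = -2 + ((-965 + 497*172) + 1890848)/(-2238449 - 643516) = -2 + ((-965 + 85484) + 1890848)/(-2881965) = -2 + (84519 + 1890848)*(-1/2881965) = -2 + 1975367*(-1/2881965) = -2 - 1975367/2881965 = -7739297/2881965 ≈ -2.6854)
a = -1520 (a = (152*1)*(-10) = 152*(-10) = -1520)
a + I = -1520 - 7739297/2881965 = -4388326097/2881965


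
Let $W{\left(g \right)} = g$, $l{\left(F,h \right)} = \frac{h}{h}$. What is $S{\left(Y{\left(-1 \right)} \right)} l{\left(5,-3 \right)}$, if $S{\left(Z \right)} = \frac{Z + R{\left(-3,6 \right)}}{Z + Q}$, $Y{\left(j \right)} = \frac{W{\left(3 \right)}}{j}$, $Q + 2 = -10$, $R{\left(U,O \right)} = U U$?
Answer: $- \frac{2}{5} \approx -0.4$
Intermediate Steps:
$l{\left(F,h \right)} = 1$
$R{\left(U,O \right)} = U^{2}$
$Q = -12$ ($Q = -2 - 10 = -12$)
$Y{\left(j \right)} = \frac{3}{j}$
$S{\left(Z \right)} = \frac{9 + Z}{-12 + Z}$ ($S{\left(Z \right)} = \frac{Z + \left(-3\right)^{2}}{Z - 12} = \frac{Z + 9}{-12 + Z} = \frac{9 + Z}{-12 + Z}$)
$S{\left(Y{\left(-1 \right)} \right)} l{\left(5,-3 \right)} = \frac{9 + \frac{3}{-1}}{-12 + \frac{3}{-1}} \cdot 1 = \frac{9 + 3 \left(-1\right)}{-12 + 3 \left(-1\right)} 1 = \frac{9 - 3}{-12 - 3} \cdot 1 = \frac{1}{-15} \cdot 6 \cdot 1 = \left(- \frac{1}{15}\right) 6 \cdot 1 = \left(- \frac{2}{5}\right) 1 = - \frac{2}{5}$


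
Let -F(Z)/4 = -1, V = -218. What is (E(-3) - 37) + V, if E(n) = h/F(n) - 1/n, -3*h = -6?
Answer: -1525/6 ≈ -254.17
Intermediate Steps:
F(Z) = 4 (F(Z) = -4*(-1) = 4)
h = 2 (h = -⅓*(-6) = 2)
E(n) = ½ - 1/n (E(n) = 2/4 - 1/n = 2*(¼) - 1/n = ½ - 1/n)
(E(-3) - 37) + V = ((½)*(-2 - 3)/(-3) - 37) - 218 = ((½)*(-⅓)*(-5) - 37) - 218 = (⅚ - 37) - 218 = -217/6 - 218 = -1525/6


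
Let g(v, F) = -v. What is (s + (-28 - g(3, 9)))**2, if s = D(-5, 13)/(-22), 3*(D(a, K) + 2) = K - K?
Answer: 75076/121 ≈ 620.46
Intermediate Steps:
D(a, K) = -2 (D(a, K) = -2 + (K - K)/3 = -2 + (1/3)*0 = -2 + 0 = -2)
s = 1/11 (s = -2/(-22) = -2*(-1/22) = 1/11 ≈ 0.090909)
(s + (-28 - g(3, 9)))**2 = (1/11 + (-28 - (-1)*3))**2 = (1/11 + (-28 - 1*(-3)))**2 = (1/11 + (-28 + 3))**2 = (1/11 - 25)**2 = (-274/11)**2 = 75076/121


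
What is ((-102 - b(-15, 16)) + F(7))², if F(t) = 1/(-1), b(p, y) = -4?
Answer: 9801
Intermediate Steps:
F(t) = -1
((-102 - b(-15, 16)) + F(7))² = ((-102 - 1*(-4)) - 1)² = ((-102 + 4) - 1)² = (-98 - 1)² = (-99)² = 9801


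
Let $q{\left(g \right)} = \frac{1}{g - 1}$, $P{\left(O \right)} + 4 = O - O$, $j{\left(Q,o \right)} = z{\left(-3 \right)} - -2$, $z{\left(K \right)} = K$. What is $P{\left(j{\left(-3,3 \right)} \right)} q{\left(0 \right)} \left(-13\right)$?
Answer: $-52$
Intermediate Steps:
$j{\left(Q,o \right)} = -1$ ($j{\left(Q,o \right)} = -3 - -2 = -3 + 2 = -1$)
$P{\left(O \right)} = -4$ ($P{\left(O \right)} = -4 + \left(O - O\right) = -4 + 0 = -4$)
$q{\left(g \right)} = \frac{1}{-1 + g}$
$P{\left(j{\left(-3,3 \right)} \right)} q{\left(0 \right)} \left(-13\right) = - \frac{4}{-1 + 0} \left(-13\right) = - \frac{4}{-1} \left(-13\right) = \left(-4\right) \left(-1\right) \left(-13\right) = 4 \left(-13\right) = -52$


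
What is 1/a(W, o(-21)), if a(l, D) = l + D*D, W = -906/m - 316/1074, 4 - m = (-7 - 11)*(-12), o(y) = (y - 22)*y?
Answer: 56922/46414937611 ≈ 1.2264e-6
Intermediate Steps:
o(y) = y*(-22 + y) (o(y) = (-22 + y)*y = y*(-22 + y))
m = -212 (m = 4 - (-7 - 11)*(-12) = 4 - (-18)*(-12) = 4 - 1*216 = 4 - 216 = -212)
W = 226513/56922 (W = -906/(-212) - 316/1074 = -906*(-1/212) - 316*1/1074 = 453/106 - 158/537 = 226513/56922 ≈ 3.9794)
a(l, D) = l + D**2
1/a(W, o(-21)) = 1/(226513/56922 + (-21*(-22 - 21))**2) = 1/(226513/56922 + (-21*(-43))**2) = 1/(226513/56922 + 903**2) = 1/(226513/56922 + 815409) = 1/(46414937611/56922) = 56922/46414937611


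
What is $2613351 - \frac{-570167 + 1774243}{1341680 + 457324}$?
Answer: $\frac{1175356924582}{449751} \approx 2.6134 \cdot 10^{6}$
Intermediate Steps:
$2613351 - \frac{-570167 + 1774243}{1341680 + 457324} = 2613351 - \frac{1204076}{1799004} = 2613351 - 1204076 \cdot \frac{1}{1799004} = 2613351 - \frac{301019}{449751} = \frac{1175356924582}{449751}$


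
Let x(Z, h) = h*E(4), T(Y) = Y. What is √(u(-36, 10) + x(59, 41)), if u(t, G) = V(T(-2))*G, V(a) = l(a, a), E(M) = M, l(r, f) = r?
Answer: 12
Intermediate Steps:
V(a) = a
u(t, G) = -2*G
x(Z, h) = 4*h (x(Z, h) = h*4 = 4*h)
√(u(-36, 10) + x(59, 41)) = √(-2*10 + 4*41) = √(-20 + 164) = √144 = 12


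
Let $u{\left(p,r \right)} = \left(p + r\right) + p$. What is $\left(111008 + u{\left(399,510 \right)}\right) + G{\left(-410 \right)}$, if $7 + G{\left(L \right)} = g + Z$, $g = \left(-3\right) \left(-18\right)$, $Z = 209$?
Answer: $112572$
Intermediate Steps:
$g = 54$
$u{\left(p,r \right)} = r + 2 p$
$G{\left(L \right)} = 256$ ($G{\left(L \right)} = -7 + \left(54 + 209\right) = -7 + 263 = 256$)
$\left(111008 + u{\left(399,510 \right)}\right) + G{\left(-410 \right)} = \left(111008 + \left(510 + 2 \cdot 399\right)\right) + 256 = \left(111008 + \left(510 + 798\right)\right) + 256 = \left(111008 + 1308\right) + 256 = 112316 + 256 = 112572$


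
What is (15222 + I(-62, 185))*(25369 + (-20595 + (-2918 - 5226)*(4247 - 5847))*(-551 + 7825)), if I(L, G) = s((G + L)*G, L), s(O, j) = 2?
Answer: 1440698073799336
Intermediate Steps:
I(L, G) = 2
(15222 + I(-62, 185))*(25369 + (-20595 + (-2918 - 5226)*(4247 - 5847))*(-551 + 7825)) = (15222 + 2)*(25369 + (-20595 + (-2918 - 5226)*(4247 - 5847))*(-551 + 7825)) = 15224*(25369 + (-20595 - 8144*(-1600))*7274) = 15224*(25369 + (-20595 + 13030400)*7274) = 15224*(25369 + 13009805*7274) = 15224*(25369 + 94633321570) = 15224*94633346939 = 1440698073799336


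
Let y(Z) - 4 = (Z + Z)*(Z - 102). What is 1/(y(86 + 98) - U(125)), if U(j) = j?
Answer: 1/30055 ≈ 3.3272e-5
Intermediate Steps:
y(Z) = 4 + 2*Z*(-102 + Z) (y(Z) = 4 + (Z + Z)*(Z - 102) = 4 + (2*Z)*(-102 + Z) = 4 + 2*Z*(-102 + Z))
1/(y(86 + 98) - U(125)) = 1/((4 - 204*(86 + 98) + 2*(86 + 98)**2) - 1*125) = 1/((4 - 204*184 + 2*184**2) - 125) = 1/((4 - 37536 + 2*33856) - 125) = 1/((4 - 37536 + 67712) - 125) = 1/(30180 - 125) = 1/30055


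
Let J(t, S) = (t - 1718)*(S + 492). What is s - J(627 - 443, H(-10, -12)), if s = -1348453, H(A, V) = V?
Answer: -612133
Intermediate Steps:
J(t, S) = (-1718 + t)*(492 + S)
s - J(627 - 443, H(-10, -12)) = -1348453 - (-845256 - 1718*(-12) + 492*(627 - 443) - 12*(627 - 443)) = -1348453 - (-845256 + 20616 + 492*184 - 12*184) = -1348453 - (-845256 + 20616 + 90528 - 2208) = -1348453 - 1*(-736320) = -1348453 + 736320 = -612133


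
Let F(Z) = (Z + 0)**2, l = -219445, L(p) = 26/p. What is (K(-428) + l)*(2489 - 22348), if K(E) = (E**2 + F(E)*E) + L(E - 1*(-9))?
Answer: 652684831007307/419 ≈ 1.5577e+12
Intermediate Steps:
F(Z) = Z**2
K(E) = E**2 + E**3 + 26/(9 + E) (K(E) = (E**2 + E**2*E) + 26/(E - 1*(-9)) = (E**2 + E**3) + 26/(E + 9) = (E**2 + E**3) + 26/(9 + E) = E**2 + E**3 + 26/(9 + E))
(K(-428) + l)*(2489 - 22348) = ((26 + (-428)**2*(1 - 428)*(9 - 428))/(9 - 428) - 219445)*(2489 - 22348) = ((26 + 183184*(-427)*(-419))/(-419) - 219445)*(-19859) = (-(26 + 32773998992)/419 - 219445)*(-19859) = (-1/419*32773999018 - 219445)*(-19859) = (-32773999018/419 - 219445)*(-19859) = -32865946473/419*(-19859) = 652684831007307/419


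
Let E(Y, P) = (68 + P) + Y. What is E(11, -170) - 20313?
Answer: -20404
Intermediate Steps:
E(Y, P) = 68 + P + Y
E(11, -170) - 20313 = (68 - 170 + 11) - 20313 = -91 - 20313 = -20404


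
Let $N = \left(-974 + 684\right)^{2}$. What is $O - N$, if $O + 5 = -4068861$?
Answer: $-4152966$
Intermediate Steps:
$O = -4068866$ ($O = -5 - 4068861 = -4068866$)
$N = 84100$ ($N = \left(-290\right)^{2} = 84100$)
$O - N = -4068866 - 84100 = -4152966$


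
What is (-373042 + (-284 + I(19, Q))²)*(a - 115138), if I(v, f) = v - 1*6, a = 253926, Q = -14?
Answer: -41581023588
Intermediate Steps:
I(v, f) = -6 + v (I(v, f) = v - 6 = -6 + v)
(-373042 + (-284 + I(19, Q))²)*(a - 115138) = (-373042 + (-284 + (-6 + 19))²)*(253926 - 115138) = (-373042 + (-284 + 13)²)*138788 = (-373042 + (-271)²)*138788 = (-373042 + 73441)*138788 = -299601*138788 = -41581023588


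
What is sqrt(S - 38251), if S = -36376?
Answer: 7*I*sqrt(1523) ≈ 273.18*I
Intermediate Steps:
sqrt(S - 38251) = sqrt(-36376 - 38251) = sqrt(-74627) = 7*I*sqrt(1523)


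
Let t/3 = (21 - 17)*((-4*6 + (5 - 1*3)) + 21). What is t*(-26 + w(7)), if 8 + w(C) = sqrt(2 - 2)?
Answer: 408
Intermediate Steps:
t = -12 (t = 3*((21 - 17)*((-4*6 + (5 - 1*3)) + 21)) = 3*(4*((-24 + (5 - 3)) + 21)) = 3*(4*((-24 + 2) + 21)) = 3*(4*(-22 + 21)) = 3*(4*(-1)) = 3*(-4) = -12)
w(C) = -8 (w(C) = -8 + sqrt(2 - 2) = -8 + sqrt(0) = -8 + 0 = -8)
t*(-26 + w(7)) = -12*(-26 - 8) = -12*(-34) = 408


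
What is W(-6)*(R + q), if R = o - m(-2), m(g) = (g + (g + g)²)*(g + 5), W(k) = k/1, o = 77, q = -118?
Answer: 498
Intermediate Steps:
W(k) = k (W(k) = k*1 = k)
m(g) = (5 + g)*(g + 4*g²) (m(g) = (g + (2*g)²)*(5 + g) = (g + 4*g²)*(5 + g) = (5 + g)*(g + 4*g²))
R = 35 (R = 77 - (-2)*(5 + 4*(-2)² + 21*(-2)) = 77 - (-2)*(5 + 4*4 - 42) = 77 - (-2)*(5 + 16 - 42) = 77 - (-2)*(-21) = 77 - 1*42 = 77 - 42 = 35)
W(-6)*(R + q) = -6*(35 - 118) = -6*(-83) = 498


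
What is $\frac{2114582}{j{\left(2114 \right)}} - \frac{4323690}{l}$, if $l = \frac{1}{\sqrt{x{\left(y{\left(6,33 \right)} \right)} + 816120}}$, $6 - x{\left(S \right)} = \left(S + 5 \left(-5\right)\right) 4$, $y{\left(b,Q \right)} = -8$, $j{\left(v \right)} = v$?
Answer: $\frac{1057291}{1057} - 4323690 \sqrt{816258} \approx -3.9063 \cdot 10^{9}$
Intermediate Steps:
$x{\left(S \right)} = 106 - 4 S$ ($x{\left(S \right)} = 6 - \left(S + 5 \left(-5\right)\right) 4 = 6 - \left(S - 25\right) 4 = 6 - \left(-25 + S\right) 4 = 6 - \left(-100 + 4 S\right) = 106 - 4 S$)
$l = \frac{\sqrt{816258}}{816258}$ ($l = \frac{1}{\sqrt{\left(106 - -32\right) + 816120}} = \frac{1}{\sqrt{\left(106 + 32\right) + 816120}} = \frac{1}{\sqrt{138 + 816120}} = \frac{1}{\sqrt{816258}} = \frac{\sqrt{816258}}{816258} \approx 0.0011068$)
$\frac{2114582}{j{\left(2114 \right)}} - \frac{4323690}{l} = \frac{2114582}{2114} - \frac{4323690}{\frac{1}{816258} \sqrt{816258}} = 2114582 \cdot \frac{1}{2114} - 4323690 \sqrt{816258} = \frac{1057291}{1057} - 4323690 \sqrt{816258}$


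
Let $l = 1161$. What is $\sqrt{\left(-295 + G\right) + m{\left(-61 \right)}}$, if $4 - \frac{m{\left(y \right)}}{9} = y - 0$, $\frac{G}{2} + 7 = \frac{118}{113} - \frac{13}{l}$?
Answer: $\frac{\sqrt{531773712102}}{43731} \approx 16.675$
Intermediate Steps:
$G = - \frac{1565644}{131193}$ ($G = -14 + 2 \left(\frac{118}{113} - \frac{13}{1161}\right) = -14 + 2 \cdot \frac{135529}{131193} = -14 + \frac{271058}{131193} = - \frac{1565644}{131193} \approx -11.934$)
$m{\left(y \right)} = 36 - 9 y$ ($m{\left(y \right)} = 36 - 9 \left(y - 0\right) = 36 - 9 \left(y + 0\right) = 36 - 9 y$)
$\sqrt{\left(-295 + G\right) + m{\left(-61 \right)}} = \sqrt{\left(-295 - \frac{1565644}{131193}\right) + \left(36 - -549\right)} = \sqrt{- \frac{40267579}{131193} + \left(36 + 549\right)} = \sqrt{- \frac{40267579}{131193} + 585} = \sqrt{\frac{36480326}{131193}} = \frac{\sqrt{531773712102}}{43731}$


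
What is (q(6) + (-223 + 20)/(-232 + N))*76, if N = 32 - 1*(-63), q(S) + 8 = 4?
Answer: -26220/137 ≈ -191.39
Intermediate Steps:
q(S) = -4 (q(S) = -8 + 4 = -4)
N = 95 (N = 32 + 63 = 95)
(q(6) + (-223 + 20)/(-232 + N))*76 = (-4 + (-223 + 20)/(-232 + 95))*76 = (-4 - 203/(-137))*76 = (-4 - 203*(-1/137))*76 = (-4 + 203/137)*76 = -345/137*76 = -26220/137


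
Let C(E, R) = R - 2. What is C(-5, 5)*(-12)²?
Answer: 432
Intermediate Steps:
C(E, R) = -2 + R
C(-5, 5)*(-12)² = (-2 + 5)*(-12)² = 3*144 = 432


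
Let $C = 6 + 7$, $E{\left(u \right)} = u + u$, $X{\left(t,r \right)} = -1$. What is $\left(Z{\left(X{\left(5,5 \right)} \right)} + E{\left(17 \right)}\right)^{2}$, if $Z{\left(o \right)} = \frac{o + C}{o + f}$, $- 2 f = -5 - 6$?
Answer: $\frac{12100}{9} \approx 1344.4$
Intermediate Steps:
$f = \frac{11}{2}$ ($f = - \frac{-5 - 6}{2} = \left(- \frac{1}{2}\right) \left(-11\right) = \frac{11}{2} \approx 5.5$)
$E{\left(u \right)} = 2 u$
$C = 13$
$Z{\left(o \right)} = \frac{13 + o}{\frac{11}{2} + o}$ ($Z{\left(o \right)} = \frac{o + 13}{o + \frac{11}{2}} = \frac{13 + o}{\frac{11}{2} + o}$)
$\left(Z{\left(X{\left(5,5 \right)} \right)} + E{\left(17 \right)}\right)^{2} = \left(\frac{2 \left(13 - 1\right)}{11 + 2 \left(-1\right)} + 2 \cdot 17\right)^{2} = \left(2 \frac{1}{11 - 2} \cdot 12 + 34\right)^{2} = \left(2 \cdot \frac{1}{9} \cdot 12 + 34\right)^{2} = \left(\frac{8}{3} + 34\right)^{2} = \left(\frac{110}{3}\right)^{2} = \frac{12100}{9}$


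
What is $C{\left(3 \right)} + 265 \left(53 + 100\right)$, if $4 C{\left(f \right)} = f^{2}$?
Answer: $\frac{162189}{4} \approx 40547.0$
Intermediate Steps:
$C{\left(f \right)} = \frac{f^{2}}{4}$
$C{\left(3 \right)} + 265 \left(53 + 100\right) = \frac{3^{2}}{4} + 265 \left(53 + 100\right) = \frac{1}{4} \cdot 9 + 265 \cdot 153 = \frac{9}{4} + 40545 = \frac{162189}{4}$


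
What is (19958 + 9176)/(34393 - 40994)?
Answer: -4162/943 ≈ -4.4136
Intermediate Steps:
(19958 + 9176)/(34393 - 40994) = 29134/(-6601) = 29134*(-1/6601) = -4162/943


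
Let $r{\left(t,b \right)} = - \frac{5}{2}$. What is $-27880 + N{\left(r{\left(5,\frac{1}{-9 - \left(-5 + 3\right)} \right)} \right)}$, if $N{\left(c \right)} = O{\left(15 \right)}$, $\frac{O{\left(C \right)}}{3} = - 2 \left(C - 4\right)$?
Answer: $-27946$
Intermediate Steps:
$O{\left(C \right)} = 24 - 6 C$ ($O{\left(C \right)} = 3 \left(- 2 \left(C - 4\right)\right) = 3 \left(- 2 \left(-4 + C\right)\right) = 3 \left(8 - 2 C\right) = 24 - 6 C$)
$r{\left(t,b \right)} = - \frac{5}{2}$ ($r{\left(t,b \right)} = \left(-5\right) \frac{1}{2} = - \frac{5}{2}$)
$N{\left(c \right)} = -66$ ($N{\left(c \right)} = 24 - 90 = -66$)
$-27880 + N{\left(r{\left(5,\frac{1}{-9 - \left(-5 + 3\right)} \right)} \right)} = -27880 - 66 = -27946$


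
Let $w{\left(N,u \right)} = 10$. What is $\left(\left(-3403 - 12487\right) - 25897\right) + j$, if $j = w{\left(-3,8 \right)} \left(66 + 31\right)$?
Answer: $-40817$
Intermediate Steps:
$j = 970$ ($j = 10 \left(66 + 31\right) = 10 \cdot 97 = 970$)
$\left(\left(-3403 - 12487\right) - 25897\right) + j = \left(\left(-3403 - 12487\right) - 25897\right) + 970 = \left(-15890 - 25897\right) + 970 = -41787 + 970 = -40817$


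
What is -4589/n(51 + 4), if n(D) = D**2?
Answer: -4589/3025 ≈ -1.5170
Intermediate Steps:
-4589/n(51 + 4) = -4589/(51 + 4)**2 = -4589/(55**2) = -4589/3025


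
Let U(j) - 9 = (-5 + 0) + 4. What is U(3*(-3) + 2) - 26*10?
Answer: -252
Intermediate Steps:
U(j) = 8 (U(j) = 9 + ((-5 + 0) + 4) = 9 + (-5 + 4) = 9 - 1 = 8)
U(3*(-3) + 2) - 26*10 = 8 - 26*10 = 8 - 13*20 = 8 - 260 = -252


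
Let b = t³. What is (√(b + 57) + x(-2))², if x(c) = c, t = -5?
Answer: 4*(1 - I*√17)² ≈ -64.0 - 32.985*I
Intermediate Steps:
b = -125 (b = (-5)³ = -125)
(√(b + 57) + x(-2))² = (√(-125 + 57) - 2)² = (√(-68) - 2)² = (2*I*√17 - 2)² = (-2 + 2*I*√17)²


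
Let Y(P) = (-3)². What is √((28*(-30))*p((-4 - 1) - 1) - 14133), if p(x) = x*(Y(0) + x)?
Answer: √987 ≈ 31.417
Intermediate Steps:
Y(P) = 9
p(x) = x*(9 + x)
√((28*(-30))*p((-4 - 1) - 1) - 14133) = √((28*(-30))*(((-4 - 1) - 1)*(9 + ((-4 - 1) - 1))) - 14133) = √(-840*(-5 - 1)*(9 + (-5 - 1)) - 14133) = √(-(-5040)*(9 - 6) - 14133) = √(-(-5040)*3 - 14133) = √(-840*(-18) - 14133) = √(15120 - 14133) = √987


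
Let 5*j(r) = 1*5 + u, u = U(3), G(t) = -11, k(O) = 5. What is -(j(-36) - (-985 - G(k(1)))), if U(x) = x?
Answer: -4878/5 ≈ -975.60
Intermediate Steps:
u = 3
j(r) = 8/5 (j(r) = (1*5 + 3)/5 = (5 + 3)/5 = (⅕)*8 = 8/5)
-(j(-36) - (-985 - G(k(1)))) = -(8/5 - (-985 - 1*(-11))) = -(8/5 - (-985 + 11)) = -(8/5 - 1*(-974)) = -(8/5 + 974) = -1*4878/5 = -4878/5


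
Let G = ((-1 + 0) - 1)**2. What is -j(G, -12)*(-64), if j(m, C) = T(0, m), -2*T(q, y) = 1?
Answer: -32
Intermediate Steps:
T(q, y) = -1/2 (T(q, y) = -1/2*1 = -1/2)
G = 4 (G = (-1 - 1)**2 = (-2)**2 = 4)
j(m, C) = -1/2
-j(G, -12)*(-64) = -1*(-1/2)*(-64) = (1/2)*(-64) = -32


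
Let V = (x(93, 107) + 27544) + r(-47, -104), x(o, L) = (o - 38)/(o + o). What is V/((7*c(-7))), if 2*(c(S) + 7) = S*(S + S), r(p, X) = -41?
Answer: 5115613/54684 ≈ 93.549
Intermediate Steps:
x(o, L) = (-38 + o)/(2*o) (x(o, L) = (-38 + o)/((2*o)) = (-38 + o)*(1/(2*o)) = (-38 + o)/(2*o))
c(S) = -7 + S**2 (c(S) = -7 + (S*(S + S))/2 = -7 + (S*(2*S))/2 = -7 + (2*S**2)/2 = -7 + S**2)
V = 5115613/186 (V = ((1/2)*(-38 + 93)/93 + 27544) - 41 = ((1/2)*(1/93)*55 + 27544) - 41 = (55/186 + 27544) - 41 = 5123239/186 - 41 = 5115613/186 ≈ 27503.)
V/((7*c(-7))) = 5115613/(186*((7*(-7 + (-7)**2)))) = 5115613/(186*((7*(-7 + 49)))) = 5115613/(186*((7*42))) = (5115613/186)/294 = (5115613/186)*(1/294) = 5115613/54684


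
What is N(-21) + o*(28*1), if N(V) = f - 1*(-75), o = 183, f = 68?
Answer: 5267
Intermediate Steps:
N(V) = 143 (N(V) = 68 - 1*(-75) = 68 + 75 = 143)
N(-21) + o*(28*1) = 143 + 183*(28*1) = 143 + 183*28 = 143 + 5124 = 5267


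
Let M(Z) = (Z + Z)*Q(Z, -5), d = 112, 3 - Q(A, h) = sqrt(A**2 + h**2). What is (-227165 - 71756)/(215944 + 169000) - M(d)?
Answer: -36997327/54992 + 224*sqrt(12569) ≈ 24440.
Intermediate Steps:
Q(A, h) = 3 - sqrt(A**2 + h**2)
M(Z) = 2*Z*(3 - sqrt(25 + Z**2)) (M(Z) = (Z + Z)*(3 - sqrt(Z**2 + (-5)**2)) = (2*Z)*(3 - sqrt(Z**2 + 25)) = (2*Z)*(3 - sqrt(25 + Z**2)) = 2*Z*(3 - sqrt(25 + Z**2)))
(-227165 - 71756)/(215944 + 169000) - M(d) = (-227165 - 71756)/(215944 + 169000) - 2*112*(3 - sqrt(25 + 112**2)) = -298921/384944 - 2*112*(3 - sqrt(25 + 12544)) = -298921*1/384944 - 2*112*(3 - sqrt(12569)) = -42703/54992 - (672 - 224*sqrt(12569)) = -42703/54992 + (-672 + 224*sqrt(12569)) = -36997327/54992 + 224*sqrt(12569)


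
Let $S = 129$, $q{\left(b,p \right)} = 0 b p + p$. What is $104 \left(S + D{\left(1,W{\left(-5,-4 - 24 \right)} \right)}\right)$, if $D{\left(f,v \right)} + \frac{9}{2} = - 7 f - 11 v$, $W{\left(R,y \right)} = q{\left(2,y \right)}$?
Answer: $44252$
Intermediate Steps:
$q{\left(b,p \right)} = p$ ($q{\left(b,p \right)} = 0 p + p = 0 + p = p$)
$W{\left(R,y \right)} = y$
$D{\left(f,v \right)} = - \frac{9}{2} - 11 v - 7 f$ ($D{\left(f,v \right)} = - \frac{9}{2} - \left(7 f + 11 v\right) = - \frac{9}{2} - 11 v - 7 f$)
$104 \left(S + D{\left(1,W{\left(-5,-4 - 24 \right)} \right)}\right) = 104 \left(129 - \left(\frac{23}{2} + 11 \left(-4 - 24\right)\right)\right) = 104 \left(129 - - \frac{593}{2}\right) = 104 \left(129 + \frac{593}{2}\right) = 104 \cdot \frac{851}{2} = 44252$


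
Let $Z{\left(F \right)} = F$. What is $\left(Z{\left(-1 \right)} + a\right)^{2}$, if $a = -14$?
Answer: $225$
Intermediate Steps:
$\left(Z{\left(-1 \right)} + a\right)^{2} = \left(-1 - 14\right)^{2} = \left(-15\right)^{2} = 225$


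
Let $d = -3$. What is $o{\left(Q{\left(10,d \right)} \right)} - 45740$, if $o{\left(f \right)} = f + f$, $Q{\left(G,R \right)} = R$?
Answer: $-45746$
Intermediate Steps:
$o{\left(f \right)} = 2 f$
$o{\left(Q{\left(10,d \right)} \right)} - 45740 = 2 \left(-3\right) - 45740 = -6 - 45740 = -45746$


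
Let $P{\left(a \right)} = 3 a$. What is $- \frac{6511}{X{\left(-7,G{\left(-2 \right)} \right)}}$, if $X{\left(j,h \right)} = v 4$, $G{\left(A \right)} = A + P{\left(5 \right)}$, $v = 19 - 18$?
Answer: $- \frac{6511}{4} \approx -1627.8$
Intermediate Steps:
$v = 1$
$G{\left(A \right)} = 15 + A$ ($G{\left(A \right)} = A + 3 \cdot 5 = A + 15 = 15 + A$)
$X{\left(j,h \right)} = 4$ ($X{\left(j,h \right)} = 1 \cdot 4 = 4$)
$- \frac{6511}{X{\left(-7,G{\left(-2 \right)} \right)}} = - \frac{6511}{4}$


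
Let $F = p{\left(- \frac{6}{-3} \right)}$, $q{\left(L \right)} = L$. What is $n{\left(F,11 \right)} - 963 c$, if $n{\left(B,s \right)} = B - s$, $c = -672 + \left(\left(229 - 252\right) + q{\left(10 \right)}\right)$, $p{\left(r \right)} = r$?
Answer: $659646$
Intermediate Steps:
$F = 2$ ($F = - \frac{6}{-3} = \left(-6\right) \left(- \frac{1}{3}\right) = 2$)
$c = -685$ ($c = -672 + \left(\left(229 - 252\right) + 10\right) = -672 + \left(-23 + 10\right) = -672 - 13 = -685$)
$n{\left(F,11 \right)} - 963 c = \left(2 - 11\right) - -659655 = \left(2 - 11\right) + 659655 = -9 + 659655 = 659646$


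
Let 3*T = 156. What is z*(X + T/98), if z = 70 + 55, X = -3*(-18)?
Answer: 334000/49 ≈ 6816.3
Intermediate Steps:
T = 52 (T = (⅓)*156 = 52)
X = 54
z = 125
z*(X + T/98) = 125*(54 + 52/98) = 125*(54 + 52*(1/98)) = 125*(54 + 26/49) = 125*(2672/49) = 334000/49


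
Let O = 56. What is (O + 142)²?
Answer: 39204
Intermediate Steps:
(O + 142)² = (56 + 142)² = 198² = 39204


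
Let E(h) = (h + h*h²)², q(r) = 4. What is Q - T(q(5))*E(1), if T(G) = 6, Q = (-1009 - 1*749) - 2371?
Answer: -4153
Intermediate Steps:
Q = -4129 (Q = (-1009 - 749) - 2371 = -1758 - 2371 = -4129)
E(h) = (h + h³)²
Q - T(q(5))*E(1) = -4129 - 6*1²*(1 + 1²)² = -4129 - 6*1*(1 + 1)² = -4129 - 6*1*2² = -4129 - 6*1*4 = -4129 - 6*4 = -4129 - 1*24 = -4129 - 24 = -4153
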